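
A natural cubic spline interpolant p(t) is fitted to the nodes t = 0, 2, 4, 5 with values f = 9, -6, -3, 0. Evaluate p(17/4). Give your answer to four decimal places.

-2.2053

Let σ_i = p''(x_i). Step sizes h_i = 2, 2, 1; slopes of the chords Δ_i = (y_(i+1) - y_i)/h_i = -15/2, 3/2, 3.
  2·σ_0 + 8·σ_1 + 2·σ_2 = 6(Δ_1 - Δ_0) = 54
  2·σ_1 + 6·σ_2 + 1·σ_3 = 6(Δ_2 - Δ_1) = 9
Natural end conditions: σ_0 = σ_3 = 0.
Solving the tridiagonal system: σ_0 = 0, σ_1 = 153/22, σ_2 = -9/11, σ_3 = 0.
On [4, 5], p(t) = -3 + 36/11·(t - 4) - 9/22·(t - 4)² + 3/22·(t - 4)³.
With (t - 4) = 1/4: p(17/4) = -3105/1408.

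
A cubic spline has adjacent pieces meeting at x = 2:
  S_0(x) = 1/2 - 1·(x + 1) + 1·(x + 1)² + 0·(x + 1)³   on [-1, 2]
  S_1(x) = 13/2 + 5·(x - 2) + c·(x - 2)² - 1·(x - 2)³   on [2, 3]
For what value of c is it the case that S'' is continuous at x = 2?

1

S_0''(x) = 2 + 0·(x + 1), so S_0''(2) = 2. On the right, S_1''(2) = 2c, so c = 1.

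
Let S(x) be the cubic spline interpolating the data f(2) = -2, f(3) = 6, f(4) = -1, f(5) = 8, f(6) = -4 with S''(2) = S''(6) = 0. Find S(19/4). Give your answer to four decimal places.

With m_i denoting the second derivative at x_i, h_i = 1, 1, 1, 1, and Δ_i = (y_(i+1) − y_i)/h_i = 8, -7, 9, -12:
  1·m_0 + 4·m_1 + 1·m_2 = 6(Δ_1 - Δ_0) = -90
  1·m_1 + 4·m_2 + 1·m_3 = 6(Δ_2 - Δ_1) = 96
  1·m_2 + 4·m_3 + 1·m_4 = 6(Δ_3 - Δ_2) = -126
Natural end conditions: m_0 = m_4 = 0.
Forward elimination and back-substitution give m_0 = 0, m_1 = -465/14, m_2 = 300/7, m_3 = -591/14, m_4 = 0.
On [4, 5], S(x) = -1 + 7/4·(x - 4) + 150/7·(x - 4)² - 397/28·(x - 4)³.
With (x - 4) = 3/4: S(19/4) = 11441/1792.

6.3845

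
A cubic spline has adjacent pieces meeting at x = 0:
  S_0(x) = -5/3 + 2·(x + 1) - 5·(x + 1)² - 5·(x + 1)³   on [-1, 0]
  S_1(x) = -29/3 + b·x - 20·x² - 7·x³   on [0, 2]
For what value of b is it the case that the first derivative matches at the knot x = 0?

S_0'(x) = 2 - 10·(x + 1) - 15·(x + 1)², so S_0'(0) = -23. On the right, S_1'(0) = b, so b = -23.

-23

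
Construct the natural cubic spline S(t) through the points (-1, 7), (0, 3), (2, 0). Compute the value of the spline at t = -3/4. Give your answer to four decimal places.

5.9023

Let M_i = S''(x_i). Step sizes h_i = 1, 2; slopes of the chords Δ_i = (y_(i+1) - y_i)/h_i = -4, -3/2.
  1·M_0 + 6·M_1 + 2·M_2 = 6(Δ_1 - Δ_0) = 15
Natural end conditions: M_0 = M_2 = 0.
Forward elimination and back-substitution give M_0 = 0, M_1 = 5/2, M_2 = 0.
On [-1, 0], S(t) = 7 - 53/12·(t + 1) + 0·(t + 1)² + 5/12·(t + 1)³.
With (t + 1) = 1/4: S(-3/4) = 1511/256.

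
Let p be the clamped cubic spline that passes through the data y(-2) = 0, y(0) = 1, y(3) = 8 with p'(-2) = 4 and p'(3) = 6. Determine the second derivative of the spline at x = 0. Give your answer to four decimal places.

1.4000

Let σ_i = p''(x_i). Step sizes h_i = 2, 3; slopes of the chords Δ_i = (y_(i+1) - y_i)/h_i = 1/2, 7/3.
  2·σ_0 + 10·σ_1 + 3·σ_2 = 6(Δ_1 - Δ_0) = 11
Clamped end conditions give two more equations: 2h_0·σ_0 + h_0·σ_1 = 6(Δ_0 - p'(-2)) = -21 and h_1·σ_1 + 2h_1·σ_2 = 6(p'(3) - Δ_1) = 22.
Solving the tridiagonal system: σ_0 = -119/20, σ_1 = 7/5, σ_2 = 89/30.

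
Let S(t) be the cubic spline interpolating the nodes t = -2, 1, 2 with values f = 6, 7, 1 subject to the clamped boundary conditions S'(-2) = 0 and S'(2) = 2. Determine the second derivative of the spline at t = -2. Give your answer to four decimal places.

With m_i denoting the second derivative at x_i, h_i = 3, 1, and Δ_i = (y_(i+1) − y_i)/h_i = 1/3, -6:
  3·m_0 + 8·m_1 + 1·m_2 = 6(Δ_1 - Δ_0) = -38
Clamped end conditions give two more equations: 2h_0·m_0 + h_0·m_1 = 6(Δ_0 - S'(-2)) = 2 and h_1·m_1 + 2h_1·m_2 = 6(S'(2) - Δ_1) = 48.
Solving the tridiagonal system: m_0 = 67/12, m_1 = -21/2, m_2 = 117/4.

5.5833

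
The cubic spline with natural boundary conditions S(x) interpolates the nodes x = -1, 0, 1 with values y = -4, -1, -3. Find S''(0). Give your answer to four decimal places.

-7.5000

With M_i denoting the second derivative at x_i, h_i = 1, 1, and Δ_i = (y_(i+1) − y_i)/h_i = 3, -2:
  1·M_0 + 4·M_1 + 1·M_2 = 6(Δ_1 - Δ_0) = -30
Natural end conditions: M_0 = M_2 = 0.
Hence M_0 = 0, M_1 = -15/2, M_2 = 0.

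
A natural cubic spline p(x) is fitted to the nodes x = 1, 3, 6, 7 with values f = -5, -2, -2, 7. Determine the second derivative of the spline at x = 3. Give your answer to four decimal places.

With m_i denoting the second derivative at x_i, h_i = 2, 3, 1, and Δ_i = (y_(i+1) − y_i)/h_i = 3/2, 0, 9:
  2·m_0 + 10·m_1 + 3·m_2 = 6(Δ_1 - Δ_0) = -9
  3·m_1 + 8·m_2 + 1·m_3 = 6(Δ_2 - Δ_1) = 54
Natural end conditions: m_0 = m_3 = 0.
Solving the tridiagonal system: m_0 = 0, m_1 = -234/71, m_2 = 567/71, m_3 = 0.

-3.2958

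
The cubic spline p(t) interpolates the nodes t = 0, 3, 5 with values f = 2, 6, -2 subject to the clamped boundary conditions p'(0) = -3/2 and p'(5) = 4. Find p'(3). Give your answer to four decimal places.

Let m_i = p''(x_i). Step sizes h_i = 3, 2; slopes of the chords Δ_i = (y_(i+1) - y_i)/h_i = 4/3, -4.
  3·m_0 + 10·m_1 + 2·m_2 = 6(Δ_1 - Δ_0) = -32
Clamped end conditions give two more equations: 2h_0·m_0 + h_0·m_1 = 6(Δ_0 - p'(0)) = 17 and h_1·m_1 + 2h_1·m_2 = 6(p'(5) - Δ_1) = 48.
Hence m_0 = 107/15, m_1 = -43/5, m_2 = 163/10.
On [3, 5], p'(t) = b_1 + 2c_1·(t - 3) + 3d_1·(t - 3)² with b_1 = Δ_1 - h_1(2m_1 + m_2)/6 = -37/10, c_1 = m_1/2 = -43/10, d_1 = (m_2 - m_1)/(6h_1) = 83/40. So p'(3) = -37/10.

-3.7000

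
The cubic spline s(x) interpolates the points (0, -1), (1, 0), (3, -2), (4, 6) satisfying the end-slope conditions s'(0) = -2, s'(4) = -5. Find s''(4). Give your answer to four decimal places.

Let M_i = s''(x_i). Step sizes h_i = 1, 2, 1; slopes of the chords Δ_i = (y_(i+1) - y_i)/h_i = 1, -1, 8.
  1·M_0 + 6·M_1 + 2·M_2 = 6(Δ_1 - Δ_0) = -12
  2·M_1 + 6·M_2 + 1·M_3 = 6(Δ_2 - Δ_1) = 54
Clamped end conditions give two more equations: 2h_0·M_0 + h_0·M_1 = 6(Δ_0 - s'(0)) = 18 and h_2·M_2 + 2h_2·M_3 = 6(s'(4) - Δ_2) = -78.
Solving the tridiagonal system: M_0 = 516/35, M_1 = -402/35, M_2 = 738/35, M_3 = -1734/35.

-49.5429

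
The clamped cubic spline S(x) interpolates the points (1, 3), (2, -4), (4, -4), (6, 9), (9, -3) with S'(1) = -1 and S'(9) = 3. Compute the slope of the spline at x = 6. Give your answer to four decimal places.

0.8703

Let M_i = S''(x_i). Step sizes h_i = 1, 2, 2, 3; slopes of the chords Δ_i = (y_(i+1) - y_i)/h_i = -7, 0, 13/2, -4.
  1·M_0 + 6·M_1 + 2·M_2 = 6(Δ_1 - Δ_0) = 42
  2·M_1 + 8·M_2 + 2·M_3 = 6(Δ_2 - Δ_1) = 39
  2·M_2 + 10·M_3 + 3·M_4 = 6(Δ_3 - Δ_2) = -63
Clamped end conditions give two more equations: 2h_0·M_0 + h_0·M_1 = 6(Δ_0 - S'(1)) = -36 and h_3·M_3 + 2h_3·M_4 = 6(S'(9) - Δ_3) = 42.
Hence M_0 = -4763/212, M_1 = 947/106, M_2 = 2303/424, M_3 = -1183/106, M_4 = 2667/212.
On [6, 9], S'(x) = b_3 + 2c_3·(x - 6) + 3d_3·(x - 6)² with b_3 = Δ_3 - h_3(2M_3 + M_4)/6 = 369/424, c_3 = M_3/2 = -1183/212, d_3 = (M_4 - M_3)/(6h_3) = 5033/3816. So S'(6) = 369/424.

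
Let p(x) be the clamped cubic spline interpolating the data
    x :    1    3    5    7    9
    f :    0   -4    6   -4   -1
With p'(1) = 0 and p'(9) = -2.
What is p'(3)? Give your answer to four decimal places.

2.2589

Let M_i = p''(x_i). Step sizes h_i = 2, 2, 2, 2; slopes of the chords Δ_i = (y_(i+1) - y_i)/h_i = -2, 5, -5, 3/2.
  2·M_0 + 8·M_1 + 2·M_2 = 6(Δ_1 - Δ_0) = 42
  2·M_1 + 8·M_2 + 2·M_3 = 6(Δ_2 - Δ_1) = -60
  2·M_2 + 8·M_3 + 2·M_4 = 6(Δ_3 - Δ_2) = 39
Clamped end conditions give two more equations: 2h_0·M_0 + h_0·M_1 = 6(Δ_0 - p'(1)) = -12 and h_3·M_3 + 2h_3·M_4 = 6(p'(9) - Δ_3) = -21.
Forward elimination and back-substitution give M_0 = -925/112, M_1 = 589/56, M_2 = -205/16, M_3 = 601/56, M_4 = -1189/112.
On [3, 5], p'(x) = b_1 + 2c_1·(x - 3) + 3d_1·(x - 3)² with b_1 = Δ_1 - h_1(2M_1 + M_2)/6 = 253/112, c_1 = M_1/2 = 589/112, d_1 = (M_2 - M_1)/(6h_1) = -871/448. So p'(3) = 253/112.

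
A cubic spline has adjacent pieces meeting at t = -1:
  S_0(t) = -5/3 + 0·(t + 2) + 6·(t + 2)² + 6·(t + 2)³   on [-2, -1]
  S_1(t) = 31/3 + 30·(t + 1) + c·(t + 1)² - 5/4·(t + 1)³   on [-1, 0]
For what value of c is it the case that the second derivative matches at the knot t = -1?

S_0''(t) = 12 + 36·(t + 2), so S_0''(-1) = 48. On the right, S_1''(-1) = 2c, so c = 24.

24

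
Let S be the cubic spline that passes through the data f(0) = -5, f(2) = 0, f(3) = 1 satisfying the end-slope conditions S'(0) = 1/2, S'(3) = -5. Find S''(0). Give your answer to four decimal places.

Write m_i for S''(x_i). With h_i = 2, 1 and divided differences Δ_i = 5/2, 1, the continuity of S' gives the tridiagonal system
  2·m_0 + 6·m_1 + 1·m_2 = 6(Δ_1 - Δ_0) = -9
Clamped end conditions give two more equations: 2h_0·m_0 + h_0·m_1 = 6(Δ_0 - S'(0)) = 12 and h_1·m_1 + 2h_1·m_2 = 6(S'(3) - Δ_1) = -36.
Solving the tridiagonal system: m_0 = 8/3, m_1 = 2/3, m_2 = -55/3.

2.6667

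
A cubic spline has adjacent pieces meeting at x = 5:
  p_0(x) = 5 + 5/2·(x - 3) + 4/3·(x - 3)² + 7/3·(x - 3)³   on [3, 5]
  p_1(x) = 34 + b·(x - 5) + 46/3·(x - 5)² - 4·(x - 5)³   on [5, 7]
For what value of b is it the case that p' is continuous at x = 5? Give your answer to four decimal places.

35.8333

p_0'(x) = 5/2 + 8/3·(x - 3) + 7·(x - 3)², so p_0'(5) = 215/6. On the right, p_1'(5) = b, so b = 215/6.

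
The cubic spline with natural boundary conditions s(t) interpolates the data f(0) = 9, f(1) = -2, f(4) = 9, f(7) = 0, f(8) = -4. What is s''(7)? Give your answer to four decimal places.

1.9712

Let σ_i = s''(x_i). Step sizes h_i = 1, 3, 3, 1; slopes of the chords Δ_i = (y_(i+1) - y_i)/h_i = -11, 11/3, -3, -4.
  1·σ_0 + 8·σ_1 + 3·σ_2 = 6(Δ_1 - Δ_0) = 88
  3·σ_1 + 12·σ_2 + 3·σ_3 = 6(Δ_2 - Δ_1) = -40
  3·σ_2 + 8·σ_3 + 1·σ_4 = 6(Δ_3 - Δ_2) = -6
Natural end conditions: σ_0 = σ_4 = 0.
Forward elimination and back-substitution give σ_0 = 0, σ_1 = 1427/104, σ_2 = -283/39, σ_3 = 205/104, σ_4 = 0.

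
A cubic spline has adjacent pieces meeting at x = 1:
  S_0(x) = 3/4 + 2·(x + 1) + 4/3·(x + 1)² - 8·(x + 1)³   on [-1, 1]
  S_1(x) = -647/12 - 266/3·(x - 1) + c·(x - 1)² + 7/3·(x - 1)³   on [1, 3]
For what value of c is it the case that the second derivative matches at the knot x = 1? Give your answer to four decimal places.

-46.6667

S_0''(x) = 8/3 - 48·(x + 1), so S_0''(1) = -280/3. On the right, S_1''(1) = 2c, so c = -140/3.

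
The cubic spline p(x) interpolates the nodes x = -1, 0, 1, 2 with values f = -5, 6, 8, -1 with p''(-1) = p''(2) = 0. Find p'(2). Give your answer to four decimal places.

-11.3333

With M_i denoting the second derivative at x_i, h_i = 1, 1, 1, and Δ_i = (y_(i+1) − y_i)/h_i = 11, 2, -9:
  1·M_0 + 4·M_1 + 1·M_2 = 6(Δ_1 - Δ_0) = -54
  1·M_1 + 4·M_2 + 1·M_3 = 6(Δ_2 - Δ_1) = -66
Natural end conditions: M_0 = M_3 = 0.
Solving the tridiagonal system: M_0 = 0, M_1 = -10, M_2 = -14, M_3 = 0.
On [1, 2], p'(x) = b_2 + 2c_2·(x - 1) + 3d_2·(x - 1)² with b_2 = Δ_2 - h_2(2M_2 + M_3)/6 = -13/3, c_2 = M_2/2 = -7, d_2 = (M_3 - M_2)/(6h_2) = 7/3. So p'(2) = -34/3.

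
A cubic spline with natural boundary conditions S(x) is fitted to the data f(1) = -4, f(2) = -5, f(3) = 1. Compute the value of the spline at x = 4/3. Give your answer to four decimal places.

Let M_i = S''(x_i). Step sizes h_i = 1, 1; slopes of the chords Δ_i = (y_(i+1) - y_i)/h_i = -1, 6.
  1·M_0 + 4·M_1 + 1·M_2 = 6(Δ_1 - Δ_0) = 42
Natural end conditions: M_0 = M_2 = 0.
Solving: M_0 = 0, M_1 = 21/2, M_2 = 0.
On [1, 2], S(x) = -4 - 11/4·(x - 1) + 0·(x - 1)² + 7/4·(x - 1)³.
With (x - 1) = 1/3: S(4/3) = -131/27.

-4.8519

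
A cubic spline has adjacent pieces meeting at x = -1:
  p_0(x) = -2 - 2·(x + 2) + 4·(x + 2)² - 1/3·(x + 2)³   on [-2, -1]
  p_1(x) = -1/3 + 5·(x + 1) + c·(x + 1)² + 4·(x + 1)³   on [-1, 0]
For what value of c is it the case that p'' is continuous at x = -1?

3

p_0''(x) = 8 - 2·(x + 2), so p_0''(-1) = 6. On the right, p_1''(-1) = 2c, so c = 3.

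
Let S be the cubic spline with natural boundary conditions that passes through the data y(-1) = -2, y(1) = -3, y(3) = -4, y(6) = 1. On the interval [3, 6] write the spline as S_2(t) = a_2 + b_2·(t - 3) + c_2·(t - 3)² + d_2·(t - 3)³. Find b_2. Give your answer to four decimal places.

With M_i denoting the second derivative at x_i, h_i = 2, 2, 3, and Δ_i = (y_(i+1) − y_i)/h_i = -1/2, -1/2, 5/3:
  2·M_0 + 8·M_1 + 2·M_2 = 6(Δ_1 - Δ_0) = 0
  2·M_1 + 10·M_2 + 3·M_3 = 6(Δ_2 - Δ_1) = 13
Natural end conditions: M_0 = M_3 = 0.
Forward elimination and back-substitution give M_0 = 0, M_1 = -13/38, M_2 = 26/19, M_3 = 0.
On [3, 6], with S_2(t) = a_2 + b_2·(t - 3) + c_2·(t - 3)² + d_2·(t - 3)³: c_2 = M_2/2 = 13/19, d_2 = (M_3 - M_2)/(6h_2) = -13/171, b_2 = Δ_2 - h_2(2M_2 + M_3)/6 = 17/57.

0.2982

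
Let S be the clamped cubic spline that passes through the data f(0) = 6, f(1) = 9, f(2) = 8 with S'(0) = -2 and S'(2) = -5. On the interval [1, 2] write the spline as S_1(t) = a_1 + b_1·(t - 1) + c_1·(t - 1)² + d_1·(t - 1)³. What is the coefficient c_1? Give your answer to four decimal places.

-4.5000

Write M_i for S''(x_i). With h_i = 1, 1 and divided differences Δ_i = 3, -1, the continuity of S' gives the tridiagonal system
  1·M_0 + 4·M_1 + 1·M_2 = 6(Δ_1 - Δ_0) = -24
Clamped end conditions give two more equations: 2h_0·M_0 + h_0·M_1 = 6(Δ_0 - S'(0)) = 30 and h_1·M_1 + 2h_1·M_2 = 6(S'(2) - Δ_1) = -24.
Solving: M_0 = 39/2, M_1 = -9, M_2 = -15/2.
On [1, 2], with S_1(t) = a_1 + b_1·(t - 1) + c_1·(t - 1)² + d_1·(t - 1)³: c_1 = M_1/2 = -9/2, d_1 = (M_2 - M_1)/(6h_1) = 1/4, b_1 = Δ_1 - h_1(2M_1 + M_2)/6 = 13/4.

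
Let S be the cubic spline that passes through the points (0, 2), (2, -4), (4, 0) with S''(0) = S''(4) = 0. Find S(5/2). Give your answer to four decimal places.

-3.8203

With M_i denoting the second derivative at x_i, h_i = 2, 2, and Δ_i = (y_(i+1) − y_i)/h_i = -3, 2:
  2·M_0 + 8·M_1 + 2·M_2 = 6(Δ_1 - Δ_0) = 30
Natural end conditions: M_0 = M_2 = 0.
Forward elimination and back-substitution give M_0 = 0, M_1 = 15/4, M_2 = 0.
On [2, 4], S(x) = -4 - 1/2·(x - 2) + 15/8·(x - 2)² - 5/16·(x - 2)³.
With (x - 2) = 1/2: S(5/2) = -489/128.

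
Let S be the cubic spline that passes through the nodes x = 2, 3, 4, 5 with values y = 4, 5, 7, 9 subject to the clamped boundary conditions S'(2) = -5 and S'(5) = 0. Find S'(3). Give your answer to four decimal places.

2.9333

With M_i denoting the second derivative at x_i, h_i = 1, 1, 1, and Δ_i = (y_(i+1) − y_i)/h_i = 1, 2, 2:
  1·M_0 + 4·M_1 + 1·M_2 = 6(Δ_1 - Δ_0) = 6
  1·M_1 + 4·M_2 + 1·M_3 = 6(Δ_2 - Δ_1) = 0
Clamped end conditions give two more equations: 2h_0·M_0 + h_0·M_1 = 6(Δ_0 - S'(2)) = 36 and h_2·M_2 + 2h_2·M_3 = 6(S'(5) - Δ_2) = -12.
Solving the tridiagonal system: M_0 = 302/15, M_1 = -64/15, M_2 = 44/15, M_3 = -112/15.
On [3, 4], S'(x) = b_1 + 2c_1·(x - 3) + 3d_1·(x - 3)² with b_1 = Δ_1 - h_1(2M_1 + M_2)/6 = 44/15, c_1 = M_1/2 = -32/15, d_1 = (M_2 - M_1)/(6h_1) = 6/5. So S'(3) = 44/15.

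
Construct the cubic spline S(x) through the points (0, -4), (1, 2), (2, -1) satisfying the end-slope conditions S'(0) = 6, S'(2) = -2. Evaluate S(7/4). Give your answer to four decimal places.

With m_i denoting the second derivative at x_i, h_i = 1, 1, and Δ_i = (y_(i+1) − y_i)/h_i = 6, -3:
  1·m_0 + 4·m_1 + 1·m_2 = 6(Δ_1 - Δ_0) = -54
Clamped end conditions give two more equations: 2h_0·m_0 + h_0·m_1 = 6(Δ_0 - S'(0)) = 0 and h_1·m_1 + 2h_1·m_2 = 6(S'(2) - Δ_1) = 6.
Hence m_0 = 19/2, m_1 = -19, m_2 = 25/2.
On [1, 2], S(x) = 2 + 5/4·(x - 1) - 19/2·(x - 1)² + 21/4·(x - 1)³.
With (x - 1) = 3/4: S(7/4) = -49/256.

-0.1914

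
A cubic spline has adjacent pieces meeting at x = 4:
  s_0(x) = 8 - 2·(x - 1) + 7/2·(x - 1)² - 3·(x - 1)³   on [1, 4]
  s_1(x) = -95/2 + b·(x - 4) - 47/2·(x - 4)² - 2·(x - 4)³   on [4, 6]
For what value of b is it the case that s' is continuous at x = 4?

-62

s_0'(x) = -2 + 7·(x - 1) - 9·(x - 1)², so s_0'(4) = -62. On the right, s_1'(4) = b, so b = -62.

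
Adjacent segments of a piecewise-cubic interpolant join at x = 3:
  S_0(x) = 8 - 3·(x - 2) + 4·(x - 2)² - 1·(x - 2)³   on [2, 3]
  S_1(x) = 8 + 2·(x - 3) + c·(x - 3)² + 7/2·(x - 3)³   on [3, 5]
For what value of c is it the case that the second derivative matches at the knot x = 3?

S_0''(x) = 8 - 6·(x - 2), so S_0''(3) = 2. On the right, S_1''(3) = 2c, so c = 1.

1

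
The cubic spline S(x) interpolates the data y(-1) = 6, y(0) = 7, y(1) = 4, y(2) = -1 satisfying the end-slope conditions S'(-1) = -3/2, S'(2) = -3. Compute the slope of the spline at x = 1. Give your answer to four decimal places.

-5.3000

With M_i denoting the second derivative at x_i, h_i = 1, 1, 1, and Δ_i = (y_(i+1) − y_i)/h_i = 1, -3, -5:
  1·M_0 + 4·M_1 + 1·M_2 = 6(Δ_1 - Δ_0) = -24
  1·M_1 + 4·M_2 + 1·M_3 = 6(Δ_2 - Δ_1) = -12
Clamped end conditions give two more equations: 2h_0·M_0 + h_0·M_1 = 6(Δ_0 - S'(-1)) = 15 and h_2·M_2 + 2h_2·M_3 = 6(S'(2) - Δ_2) = 12.
Solving: M_0 = 58/5, M_1 = -41/5, M_2 = -14/5, M_3 = 37/5.
On [1, 2], S'(x) = b_2 + 2c_2·(x - 1) + 3d_2·(x - 1)² with b_2 = Δ_2 - h_2(2M_2 + M_3)/6 = -53/10, c_2 = M_2/2 = -7/5, d_2 = (M_3 - M_2)/(6h_2) = 17/10. So S'(1) = -53/10.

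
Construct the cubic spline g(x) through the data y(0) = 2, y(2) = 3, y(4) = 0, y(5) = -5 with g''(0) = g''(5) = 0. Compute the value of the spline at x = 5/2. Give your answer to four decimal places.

2.9105

Write σ_i for g''(x_i). With h_i = 2, 2, 1 and divided differences Δ_i = 1/2, -3/2, -5, the continuity of g' gives the tridiagonal system
  2·σ_0 + 8·σ_1 + 2·σ_2 = 6(Δ_1 - Δ_0) = -12
  2·σ_1 + 6·σ_2 + 1·σ_3 = 6(Δ_2 - Δ_1) = -21
Natural end conditions: σ_0 = σ_3 = 0.
Solving: σ_0 = 0, σ_1 = -15/22, σ_2 = -36/11, σ_3 = 0.
On [2, 4], g(x) = 3 + 1/22·(x - 2) - 15/44·(x - 2)² - 19/88·(x - 2)³.
With (x - 2) = 1/2: g(5/2) = 2049/704.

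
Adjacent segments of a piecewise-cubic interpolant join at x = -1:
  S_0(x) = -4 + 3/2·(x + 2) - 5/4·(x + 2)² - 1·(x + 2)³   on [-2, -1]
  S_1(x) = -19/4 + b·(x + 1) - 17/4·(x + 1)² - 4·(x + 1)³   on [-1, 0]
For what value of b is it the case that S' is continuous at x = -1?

S_0'(x) = 3/2 - 5/2·(x + 2) - 3·(x + 2)², so S_0'(-1) = -4. On the right, S_1'(-1) = b, so b = -4.

-4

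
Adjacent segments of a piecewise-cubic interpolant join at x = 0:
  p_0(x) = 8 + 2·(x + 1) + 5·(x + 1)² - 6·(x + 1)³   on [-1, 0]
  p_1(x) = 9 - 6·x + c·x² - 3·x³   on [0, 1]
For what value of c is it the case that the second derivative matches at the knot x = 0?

-13

p_0''(x) = 10 - 36·(x + 1), so p_0''(0) = -26. On the right, p_1''(0) = 2c, so c = -13.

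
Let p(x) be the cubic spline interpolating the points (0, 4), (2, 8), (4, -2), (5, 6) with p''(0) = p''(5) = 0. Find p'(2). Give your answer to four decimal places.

Write M_i for p''(x_i). With h_i = 2, 2, 1 and divided differences Δ_i = 2, -5, 8, the continuity of p' gives the tridiagonal system
  2·M_0 + 8·M_1 + 2·M_2 = 6(Δ_1 - Δ_0) = -42
  2·M_1 + 6·M_2 + 1·M_3 = 6(Δ_2 - Δ_1) = 78
Natural end conditions: M_0 = M_3 = 0.
Hence M_0 = 0, M_1 = -102/11, M_2 = 177/11, M_3 = 0.
On [2, 4], p'(x) = b_1 + 2c_1·(x - 2) + 3d_1·(x - 2)² with b_1 = Δ_1 - h_1(2M_1 + M_2)/6 = -46/11, c_1 = M_1/2 = -51/11, d_1 = (M_2 - M_1)/(6h_1) = 93/44. So p'(2) = -46/11.

-4.1818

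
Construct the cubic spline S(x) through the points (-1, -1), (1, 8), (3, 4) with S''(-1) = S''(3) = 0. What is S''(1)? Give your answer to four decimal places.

-4.8750

Let M_i = S''(x_i). Step sizes h_i = 2, 2; slopes of the chords Δ_i = (y_(i+1) - y_i)/h_i = 9/2, -2.
  2·M_0 + 8·M_1 + 2·M_2 = 6(Δ_1 - Δ_0) = -39
Natural end conditions: M_0 = M_2 = 0.
Forward elimination and back-substitution give M_0 = 0, M_1 = -39/8, M_2 = 0.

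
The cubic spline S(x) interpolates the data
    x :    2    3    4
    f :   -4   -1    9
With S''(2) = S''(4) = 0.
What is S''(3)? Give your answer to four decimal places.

Put σ_i = S'' at the i-th knot. Here h = (1, 1) and Δ = (3, 10), so the interior equations h_(i-1)·σ_(i-1) + 2(h_(i-1)+h_i)·σ_i + h_i·σ_(i+1) = 6(Δ_i − Δ_(i-1)) read
  1·σ_0 + 4·σ_1 + 1·σ_2 = 6(Δ_1 - Δ_0) = 42
Natural end conditions: σ_0 = σ_2 = 0.
Hence σ_0 = 0, σ_1 = 21/2, σ_2 = 0.

10.5000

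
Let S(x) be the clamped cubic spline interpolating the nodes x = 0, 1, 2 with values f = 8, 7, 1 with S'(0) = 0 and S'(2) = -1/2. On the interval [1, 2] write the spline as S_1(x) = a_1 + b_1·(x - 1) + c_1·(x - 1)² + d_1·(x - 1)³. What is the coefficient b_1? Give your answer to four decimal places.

Put M_i = S'' at the i-th knot. Here h = (1, 1) and Δ = (-1, -6), so the interior equations h_(i-1)·M_(i-1) + 2(h_(i-1)+h_i)·M_i + h_i·M_(i+1) = 6(Δ_i − Δ_(i-1)) read
  1·M_0 + 4·M_1 + 1·M_2 = 6(Δ_1 - Δ_0) = -30
Clamped end conditions give two more equations: 2h_0·M_0 + h_0·M_1 = 6(Δ_0 - S'(0)) = -6 and h_1·M_1 + 2h_1·M_2 = 6(S'(2) - Δ_1) = 33.
Hence M_0 = 17/4, M_1 = -29/2, M_2 = 95/4.
On [1, 2], with S_1(x) = a_1 + b_1·(x - 1) + c_1·(x - 1)² + d_1·(x - 1)³: c_1 = M_1/2 = -29/4, d_1 = (M_2 - M_1)/(6h_1) = 51/8, b_1 = Δ_1 - h_1(2M_1 + M_2)/6 = -41/8.

-5.1250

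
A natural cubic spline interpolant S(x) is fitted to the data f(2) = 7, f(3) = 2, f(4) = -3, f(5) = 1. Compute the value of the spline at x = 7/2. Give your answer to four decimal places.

Put M_i = S'' at the i-th knot. Here h = (1, 1, 1) and Δ = (-5, -5, 4), so the interior equations h_(i-1)·M_(i-1) + 2(h_(i-1)+h_i)·M_i + h_i·M_(i+1) = 6(Δ_i − Δ_(i-1)) read
  1·M_0 + 4·M_1 + 1·M_2 = 6(Δ_1 - Δ_0) = 0
  1·M_1 + 4·M_2 + 1·M_3 = 6(Δ_2 - Δ_1) = 54
Natural end conditions: M_0 = M_3 = 0.
Solving: M_0 = 0, M_1 = -18/5, M_2 = 72/5, M_3 = 0.
On [3, 4], S(x) = 2 - 31/5·(x - 3) - 9/5·(x - 3)² + 3·(x - 3)³.
With (x - 3) = 1/2: S(7/2) = -47/40.

-1.1750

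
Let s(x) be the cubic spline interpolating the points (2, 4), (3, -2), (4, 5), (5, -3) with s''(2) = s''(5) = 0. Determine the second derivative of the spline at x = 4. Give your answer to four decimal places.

Write M_i for s''(x_i). With h_i = 1, 1, 1 and divided differences Δ_i = -6, 7, -8, the continuity of s' gives the tridiagonal system
  1·M_0 + 4·M_1 + 1·M_2 = 6(Δ_1 - Δ_0) = 78
  1·M_1 + 4·M_2 + 1·M_3 = 6(Δ_2 - Δ_1) = -90
Natural end conditions: M_0 = M_3 = 0.
Solving the tridiagonal system: M_0 = 0, M_1 = 134/5, M_2 = -146/5, M_3 = 0.

-29.2000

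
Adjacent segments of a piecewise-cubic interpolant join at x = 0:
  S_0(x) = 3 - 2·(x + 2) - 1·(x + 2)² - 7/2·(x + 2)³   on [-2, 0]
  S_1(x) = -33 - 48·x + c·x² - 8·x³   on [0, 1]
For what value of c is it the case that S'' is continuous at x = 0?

-22

S_0''(x) = -2 - 21·(x + 2), so S_0''(0) = -44. On the right, S_1''(0) = 2c, so c = -22.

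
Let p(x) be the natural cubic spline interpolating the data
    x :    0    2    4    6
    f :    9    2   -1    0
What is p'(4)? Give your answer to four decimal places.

Put m_i = p'' at the i-th knot. Here h = (2, 2, 2) and Δ = (-7/2, -3/2, 1/2), so the interior equations h_(i-1)·m_(i-1) + 2(h_(i-1)+h_i)·m_i + h_i·m_(i+1) = 6(Δ_i − Δ_(i-1)) read
  2·m_0 + 8·m_1 + 2·m_2 = 6(Δ_1 - Δ_0) = 12
  2·m_1 + 8·m_2 + 2·m_3 = 6(Δ_2 - Δ_1) = 12
Natural end conditions: m_0 = m_3 = 0.
Forward elimination and back-substitution give m_0 = 0, m_1 = 6/5, m_2 = 6/5, m_3 = 0.
On [4, 6], p'(x) = b_2 + 2c_2·(x - 4) + 3d_2·(x - 4)² with b_2 = Δ_2 - h_2(2m_2 + m_3)/6 = -3/10, c_2 = m_2/2 = 3/5, d_2 = (m_3 - m_2)/(6h_2) = -1/10. So p'(4) = -3/10.

-0.3000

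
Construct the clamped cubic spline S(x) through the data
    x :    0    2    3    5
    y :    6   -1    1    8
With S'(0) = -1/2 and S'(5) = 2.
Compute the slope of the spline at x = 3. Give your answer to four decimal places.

3.7188

Write M_i for S''(x_i). With h_i = 2, 1, 2 and divided differences Δ_i = -7/2, 2, 7/2, the continuity of S' gives the tridiagonal system
  2·M_0 + 6·M_1 + 1·M_2 = 6(Δ_1 - Δ_0) = 33
  1·M_1 + 6·M_2 + 2·M_3 = 6(Δ_2 - Δ_1) = 9
Clamped end conditions give two more equations: 2h_0·M_0 + h_0·M_1 = 6(Δ_0 - S'(0)) = -18 and h_2·M_2 + 2h_2·M_3 = 6(S'(5) - Δ_2) = -9.
Forward elimination and back-substitution give M_0 = -275/32, M_1 = 131/16, M_2 = 17/16, M_3 = -89/32.
On [3, 5], S'(x) = b_2 + 2c_2·(x - 3) + 3d_2·(x - 3)² with b_2 = Δ_2 - h_2(2M_2 + M_3)/6 = 119/32, c_2 = M_2/2 = 17/32, d_2 = (M_3 - M_2)/(6h_2) = -41/128. So S'(3) = 119/32.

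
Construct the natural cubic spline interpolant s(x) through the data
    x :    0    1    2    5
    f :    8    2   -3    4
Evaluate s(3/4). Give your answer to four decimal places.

With M_i denoting the second derivative at x_i, h_i = 1, 1, 3, and Δ_i = (y_(i+1) − y_i)/h_i = -6, -5, 7/3:
  1·M_0 + 4·M_1 + 1·M_2 = 6(Δ_1 - Δ_0) = 6
  1·M_1 + 8·M_2 + 3·M_3 = 6(Δ_2 - Δ_1) = 44
Natural end conditions: M_0 = M_3 = 0.
Forward elimination and back-substitution give M_0 = 0, M_1 = 4/31, M_2 = 170/31, M_3 = 0.
On [0, 1], s(x) = 8 - 560/93·x + 0·x² + 2/93·x³.
With x = 3/4: s(3/4) = 3465/992.

3.4929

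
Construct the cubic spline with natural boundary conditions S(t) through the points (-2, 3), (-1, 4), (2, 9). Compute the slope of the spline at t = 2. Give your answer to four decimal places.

Let σ_i = S''(x_i). Step sizes h_i = 1, 3; slopes of the chords Δ_i = (y_(i+1) - y_i)/h_i = 1, 5/3.
  1·σ_0 + 8·σ_1 + 3·σ_2 = 6(Δ_1 - Δ_0) = 4
Natural end conditions: σ_0 = σ_2 = 0.
Forward elimination and back-substitution give σ_0 = 0, σ_1 = 1/2, σ_2 = 0.
On [-1, 2], S'(t) = b_1 + 2c_1·(t + 1) + 3d_1·(t + 1)² with b_1 = Δ_1 - h_1(2σ_1 + σ_2)/6 = 7/6, c_1 = σ_1/2 = 1/4, d_1 = (σ_2 - σ_1)/(6h_1) = -1/36. So S'(2) = 23/12.

1.9167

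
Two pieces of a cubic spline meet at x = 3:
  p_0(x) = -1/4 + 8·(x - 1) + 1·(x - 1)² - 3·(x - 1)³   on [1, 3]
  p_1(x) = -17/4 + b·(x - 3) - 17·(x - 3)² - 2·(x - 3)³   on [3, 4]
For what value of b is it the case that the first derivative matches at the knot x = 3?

p_0'(x) = 8 + 2·(x - 1) - 9·(x - 1)², so p_0'(3) = -24. On the right, p_1'(3) = b, so b = -24.

-24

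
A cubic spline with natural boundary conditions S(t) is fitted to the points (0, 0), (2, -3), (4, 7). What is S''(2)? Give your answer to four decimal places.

4.8750

Let σ_i = S''(x_i). Step sizes h_i = 2, 2; slopes of the chords Δ_i = (y_(i+1) - y_i)/h_i = -3/2, 5.
  2·σ_0 + 8·σ_1 + 2·σ_2 = 6(Δ_1 - Δ_0) = 39
Natural end conditions: σ_0 = σ_2 = 0.
Solving the tridiagonal system: σ_0 = 0, σ_1 = 39/8, σ_2 = 0.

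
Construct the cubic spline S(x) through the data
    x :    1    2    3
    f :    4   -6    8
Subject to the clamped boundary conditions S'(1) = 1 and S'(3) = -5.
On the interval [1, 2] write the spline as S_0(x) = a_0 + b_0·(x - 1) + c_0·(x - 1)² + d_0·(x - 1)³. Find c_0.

Write m_i for S''(x_i). With h_i = 1, 1 and divided differences Δ_i = -10, 14, the continuity of S' gives the tridiagonal system
  1·m_0 + 4·m_1 + 1·m_2 = 6(Δ_1 - Δ_0) = 144
Clamped end conditions give two more equations: 2h_0·m_0 + h_0·m_1 = 6(Δ_0 - S'(1)) = -66 and h_1·m_1 + 2h_1·m_2 = 6(S'(3) - Δ_1) = -114.
Solving the tridiagonal system: m_0 = -72, m_1 = 78, m_2 = -96.
On [1, 2], with S_0(x) = a_0 + b_0·(x - 1) + c_0·(x - 1)² + d_0·(x - 1)³: c_0 = m_0/2 = -36, d_0 = (m_1 - m_0)/(6h_0) = 25, b_0 = Δ_0 - h_0(2m_0 + m_1)/6 = 1.

-36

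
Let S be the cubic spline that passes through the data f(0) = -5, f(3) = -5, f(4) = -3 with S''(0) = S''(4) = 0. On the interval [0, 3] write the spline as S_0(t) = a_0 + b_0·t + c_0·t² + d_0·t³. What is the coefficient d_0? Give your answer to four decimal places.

0.0833

Let M_i = S''(x_i). Step sizes h_i = 3, 1; slopes of the chords Δ_i = (y_(i+1) - y_i)/h_i = 0, 2.
  3·M_0 + 8·M_1 + 1·M_2 = 6(Δ_1 - Δ_0) = 12
Natural end conditions: M_0 = M_2 = 0.
Solving the tridiagonal system: M_0 = 0, M_1 = 3/2, M_2 = 0.
On [0, 3], with S_0(t) = a_0 + b_0·t + c_0·t² + d_0·t³: c_0 = M_0/2 = 0, d_0 = (M_1 - M_0)/(6h_0) = 1/12, b_0 = Δ_0 - h_0(2M_0 + M_1)/6 = -3/4.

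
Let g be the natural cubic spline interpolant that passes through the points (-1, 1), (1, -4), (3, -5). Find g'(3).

With M_i denoting the second derivative at x_i, h_i = 2, 2, and Δ_i = (y_(i+1) − y_i)/h_i = -5/2, -1/2:
  2·M_0 + 8·M_1 + 2·M_2 = 6(Δ_1 - Δ_0) = 12
Natural end conditions: M_0 = M_2 = 0.
Forward elimination and back-substitution give M_0 = 0, M_1 = 3/2, M_2 = 0.
On [1, 3], g'(x) = b_1 + 2c_1·(x - 1) + 3d_1·(x - 1)² with b_1 = Δ_1 - h_1(2M_1 + M_2)/6 = -3/2, c_1 = M_1/2 = 3/4, d_1 = (M_2 - M_1)/(6h_1) = -1/8. So g'(3) = 0.

0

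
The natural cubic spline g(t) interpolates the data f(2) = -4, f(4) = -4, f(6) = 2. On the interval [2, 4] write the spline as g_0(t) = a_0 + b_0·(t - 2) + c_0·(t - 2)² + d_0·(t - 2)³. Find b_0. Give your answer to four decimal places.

-0.7500

Write σ_i for g''(x_i). With h_i = 2, 2 and divided differences Δ_i = 0, 3, the continuity of g' gives the tridiagonal system
  2·σ_0 + 8·σ_1 + 2·σ_2 = 6(Δ_1 - Δ_0) = 18
Natural end conditions: σ_0 = σ_2 = 0.
Solving: σ_0 = 0, σ_1 = 9/4, σ_2 = 0.
On [2, 4], with g_0(t) = a_0 + b_0·(t - 2) + c_0·(t - 2)² + d_0·(t - 2)³: c_0 = σ_0/2 = 0, d_0 = (σ_1 - σ_0)/(6h_0) = 3/16, b_0 = Δ_0 - h_0(2σ_0 + σ_1)/6 = -3/4.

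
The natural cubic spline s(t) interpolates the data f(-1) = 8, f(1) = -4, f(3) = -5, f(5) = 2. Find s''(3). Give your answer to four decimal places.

2.1000

Let σ_i = s''(x_i). Step sizes h_i = 2, 2, 2; slopes of the chords Δ_i = (y_(i+1) - y_i)/h_i = -6, -1/2, 7/2.
  2·σ_0 + 8·σ_1 + 2·σ_2 = 6(Δ_1 - Δ_0) = 33
  2·σ_1 + 8·σ_2 + 2·σ_3 = 6(Δ_2 - Δ_1) = 24
Natural end conditions: σ_0 = σ_3 = 0.
Hence σ_0 = 0, σ_1 = 18/5, σ_2 = 21/10, σ_3 = 0.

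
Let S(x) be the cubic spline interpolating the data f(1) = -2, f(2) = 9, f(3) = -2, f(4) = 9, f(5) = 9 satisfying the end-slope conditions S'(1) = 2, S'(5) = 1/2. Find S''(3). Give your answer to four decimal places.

57.3750

Let m_i = S''(x_i). Step sizes h_i = 1, 1, 1, 1; slopes of the chords Δ_i = (y_(i+1) - y_i)/h_i = 11, -11, 11, 0.
  1·m_0 + 4·m_1 + 1·m_2 = 6(Δ_1 - Δ_0) = -132
  1·m_1 + 4·m_2 + 1·m_3 = 6(Δ_2 - Δ_1) = 132
  1·m_2 + 4·m_3 + 1·m_4 = 6(Δ_3 - Δ_2) = -66
Clamped end conditions give two more equations: 2h_0·m_0 + h_0·m_1 = 6(Δ_0 - S'(1)) = 54 and h_3·m_3 + 2h_3·m_4 = 6(S'(5) - Δ_3) = 3.
Hence m_0 = 3243/56, m_1 = -1731/28, m_2 = 459/8, m_3 = -999/28, m_4 = 1083/56.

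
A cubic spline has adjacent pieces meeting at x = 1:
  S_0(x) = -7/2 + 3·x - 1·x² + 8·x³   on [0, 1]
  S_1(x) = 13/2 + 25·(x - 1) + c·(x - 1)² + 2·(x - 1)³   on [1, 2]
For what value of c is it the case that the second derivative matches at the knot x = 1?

23

S_0''(x) = -2 + 48·x, so S_0''(1) = 46. On the right, S_1''(1) = 2c, so c = 23.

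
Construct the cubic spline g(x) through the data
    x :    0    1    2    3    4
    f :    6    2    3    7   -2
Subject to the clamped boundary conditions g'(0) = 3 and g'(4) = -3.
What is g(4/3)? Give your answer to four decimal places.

1.1481

Write M_i for g''(x_i). With h_i = 1, 1, 1, 1 and divided differences Δ_i = -4, 1, 4, -9, the continuity of g' gives the tridiagonal system
  1·M_0 + 4·M_1 + 1·M_2 = 6(Δ_1 - Δ_0) = 30
  1·M_1 + 4·M_2 + 1·M_3 = 6(Δ_2 - Δ_1) = 18
  1·M_2 + 4·M_3 + 1·M_4 = 6(Δ_3 - Δ_2) = -78
Clamped end conditions give two more equations: 2h_0·M_0 + h_0·M_1 = 6(Δ_0 - g'(0)) = -42 and h_3·M_3 + 2h_3·M_4 = 6(g'(4) - Δ_3) = 36.
Forward elimination and back-substitution give M_0 = -27, M_1 = 12, M_2 = 9, M_3 = -30, M_4 = 33.
On [1, 2], g(x) = 2 - 9/2·(x - 1) + 6·(x - 1)² - 1/2·(x - 1)³.
With (x - 1) = 1/3: g(4/3) = 31/27.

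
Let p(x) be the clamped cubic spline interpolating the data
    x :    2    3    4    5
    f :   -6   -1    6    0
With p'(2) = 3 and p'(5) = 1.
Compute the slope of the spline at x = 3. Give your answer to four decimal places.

With m_i denoting the second derivative at x_i, h_i = 1, 1, 1, and Δ_i = (y_(i+1) − y_i)/h_i = 5, 7, -6:
  1·m_0 + 4·m_1 + 1·m_2 = 6(Δ_1 - Δ_0) = 12
  1·m_1 + 4·m_2 + 1·m_3 = 6(Δ_2 - Δ_1) = -78
Clamped end conditions give two more equations: 2h_0·m_0 + h_0·m_1 = 6(Δ_0 - p'(2)) = 12 and h_2·m_2 + 2h_2·m_3 = 6(p'(5) - Δ_2) = 42.
Solving the tridiagonal system: m_0 = 2/3, m_1 = 32/3, m_2 = -94/3, m_3 = 110/3.
On [3, 4], p'(x) = b_1 + 2c_1·(x - 3) + 3d_1·(x - 3)² with b_1 = Δ_1 - h_1(2m_1 + m_2)/6 = 26/3, c_1 = m_1/2 = 16/3, d_1 = (m_2 - m_1)/(6h_1) = -7. So p'(3) = 26/3.

8.6667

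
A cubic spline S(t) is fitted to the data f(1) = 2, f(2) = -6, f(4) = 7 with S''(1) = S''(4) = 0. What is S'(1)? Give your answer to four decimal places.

Put M_i = S'' at the i-th knot. Here h = (1, 2) and Δ = (-8, 13/2), so the interior equations h_(i-1)·M_(i-1) + 2(h_(i-1)+h_i)·M_i + h_i·M_(i+1) = 6(Δ_i − Δ_(i-1)) read
  1·M_0 + 6·M_1 + 2·M_2 = 6(Δ_1 - Δ_0) = 87
Natural end conditions: M_0 = M_2 = 0.
Solving the tridiagonal system: M_0 = 0, M_1 = 29/2, M_2 = 0.
On [1, 2], S'(t) = b_0 + 2c_0·(t - 1) + 3d_0·(t - 1)² with b_0 = Δ_0 - h_0(2M_0 + M_1)/6 = -125/12, c_0 = M_0/2 = 0, d_0 = (M_1 - M_0)/(6h_0) = 29/12. So S'(1) = -125/12.

-10.4167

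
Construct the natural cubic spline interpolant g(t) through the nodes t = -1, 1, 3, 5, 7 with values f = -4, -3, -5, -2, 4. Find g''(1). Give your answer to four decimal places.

Write M_i for g''(x_i). With h_i = 2, 2, 2, 2 and divided differences Δ_i = 1/2, -1, 3/2, 3, the continuity of g' gives the tridiagonal system
  2·M_0 + 8·M_1 + 2·M_2 = 6(Δ_1 - Δ_0) = -9
  2·M_1 + 8·M_2 + 2·M_3 = 6(Δ_2 - Δ_1) = 15
  2·M_2 + 8·M_3 + 2·M_4 = 6(Δ_3 - Δ_2) = 9
Natural end conditions: M_0 = M_4 = 0.
Solving the tridiagonal system: M_0 = 0, M_1 = -93/56, M_2 = 15/7, M_3 = 33/56, M_4 = 0.

-1.6607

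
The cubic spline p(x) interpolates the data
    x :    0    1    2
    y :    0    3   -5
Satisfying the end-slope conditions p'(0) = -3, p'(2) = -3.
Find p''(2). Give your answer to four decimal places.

Write m_i for p''(x_i). With h_i = 1, 1 and divided differences Δ_i = 3, -8, the continuity of p' gives the tridiagonal system
  1·m_0 + 4·m_1 + 1·m_2 = 6(Δ_1 - Δ_0) = -66
Clamped end conditions give two more equations: 2h_0·m_0 + h_0·m_1 = 6(Δ_0 - p'(0)) = 36 and h_1·m_1 + 2h_1·m_2 = 6(p'(2) - Δ_1) = 30.
Solving the tridiagonal system: m_0 = 69/2, m_1 = -33, m_2 = 63/2.

31.5000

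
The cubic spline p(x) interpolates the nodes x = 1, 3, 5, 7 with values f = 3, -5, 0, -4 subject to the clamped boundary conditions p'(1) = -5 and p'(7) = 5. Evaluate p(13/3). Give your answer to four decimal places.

-0.9556

Put σ_i = p'' at the i-th knot. Here h = (2, 2, 2) and Δ = (-4, 5/2, -2), so the interior equations h_(i-1)·σ_(i-1) + 2(h_(i-1)+h_i)·σ_i + h_i·σ_(i+1) = 6(Δ_i − Δ_(i-1)) read
  2·σ_0 + 8·σ_1 + 2·σ_2 = 6(Δ_1 - Δ_0) = 39
  2·σ_1 + 8·σ_2 + 2·σ_3 = 6(Δ_2 - Δ_1) = -27
Clamped end conditions give two more equations: 2h_0·σ_0 + h_0·σ_1 = 6(Δ_0 - p'(1)) = 6 and h_2·σ_2 + 2h_2·σ_3 = 6(p'(7) - Δ_2) = 42.
Forward elimination and back-substitution give σ_0 = -71/30, σ_1 = 116/15, σ_2 = -136/15, σ_3 = 451/30.
On [3, 5], p(x) = -5 + 11/30·(x - 3) + 58/15·(x - 3)² - 7/5·(x - 3)³.
With (x - 3) = 4/3: p(13/3) = -43/45.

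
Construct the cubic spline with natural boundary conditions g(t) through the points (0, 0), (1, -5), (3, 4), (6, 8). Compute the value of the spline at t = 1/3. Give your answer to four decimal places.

-2.2028

Put M_i = g'' at the i-th knot. Here h = (1, 2, 3) and Δ = (-5, 9/2, 4/3), so the interior equations h_(i-1)·M_(i-1) + 2(h_(i-1)+h_i)·M_i + h_i·M_(i+1) = 6(Δ_i − Δ_(i-1)) read
  1·M_0 + 6·M_1 + 2·M_2 = 6(Δ_1 - Δ_0) = 57
  2·M_1 + 10·M_2 + 3·M_3 = 6(Δ_2 - Δ_1) = -19
Natural end conditions: M_0 = M_3 = 0.
Solving the tridiagonal system: M_0 = 0, M_1 = 76/7, M_2 = -57/14, M_3 = 0.
On [0, 1], g(t) = 0 - 143/21·t + 0·t² + 38/21·t³.
With t = 1/3: g(1/3) = -1249/567.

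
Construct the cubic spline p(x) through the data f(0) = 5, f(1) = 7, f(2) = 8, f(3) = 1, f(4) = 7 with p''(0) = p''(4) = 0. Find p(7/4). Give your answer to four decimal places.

8.6557

With M_i denoting the second derivative at x_i, h_i = 1, 1, 1, 1, and Δ_i = (y_(i+1) − y_i)/h_i = 2, 1, -7, 6:
  1·M_0 + 4·M_1 + 1·M_2 = 6(Δ_1 - Δ_0) = -6
  1·M_1 + 4·M_2 + 1·M_3 = 6(Δ_2 - Δ_1) = -48
  1·M_2 + 4·M_3 + 1·M_4 = 6(Δ_3 - Δ_2) = 78
Natural end conditions: M_0 = M_4 = 0.
Solving the tridiagonal system: M_0 = 0, M_1 = 45/14, M_2 = -132/7, M_3 = 339/14, M_4 = 0.
On [1, 2], p(x) = 7 + 43/14·(x - 1) + 45/28·(x - 1)² - 103/28·(x - 1)³.
With (x - 1) = 3/4: p(7/4) = 15511/1792.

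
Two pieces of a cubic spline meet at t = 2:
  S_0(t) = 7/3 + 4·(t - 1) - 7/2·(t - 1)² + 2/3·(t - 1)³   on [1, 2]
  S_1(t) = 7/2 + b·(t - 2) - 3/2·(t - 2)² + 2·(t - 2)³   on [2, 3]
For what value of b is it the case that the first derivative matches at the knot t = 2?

-1

S_0'(t) = 4 - 7·(t - 1) + 2·(t - 1)², so S_0'(2) = -1. On the right, S_1'(2) = b, so b = -1.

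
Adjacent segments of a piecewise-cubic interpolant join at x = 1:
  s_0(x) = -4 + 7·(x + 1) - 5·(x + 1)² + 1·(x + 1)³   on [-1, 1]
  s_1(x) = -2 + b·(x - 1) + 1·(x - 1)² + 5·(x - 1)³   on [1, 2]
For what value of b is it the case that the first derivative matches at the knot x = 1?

s_0'(x) = 7 - 10·(x + 1) + 3·(x + 1)², so s_0'(1) = -1. On the right, s_1'(1) = b, so b = -1.

-1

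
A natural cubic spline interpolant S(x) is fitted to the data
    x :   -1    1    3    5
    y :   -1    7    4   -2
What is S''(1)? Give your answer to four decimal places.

Let σ_i = S''(x_i). Step sizes h_i = 2, 2, 2; slopes of the chords Δ_i = (y_(i+1) - y_i)/h_i = 4, -3/2, -3.
  2·σ_0 + 8·σ_1 + 2·σ_2 = 6(Δ_1 - Δ_0) = -33
  2·σ_1 + 8·σ_2 + 2·σ_3 = 6(Δ_2 - Δ_1) = -9
Natural end conditions: σ_0 = σ_3 = 0.
Forward elimination and back-substitution give σ_0 = 0, σ_1 = -41/10, σ_2 = -1/10, σ_3 = 0.

-4.1000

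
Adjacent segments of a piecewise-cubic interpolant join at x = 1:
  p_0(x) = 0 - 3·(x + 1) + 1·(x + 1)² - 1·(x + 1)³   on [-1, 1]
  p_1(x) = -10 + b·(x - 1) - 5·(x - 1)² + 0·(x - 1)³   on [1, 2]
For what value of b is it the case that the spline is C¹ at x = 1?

p_0'(x) = -3 + 2·(x + 1) - 3·(x + 1)², so p_0'(1) = -11. On the right, p_1'(1) = b, so b = -11.

-11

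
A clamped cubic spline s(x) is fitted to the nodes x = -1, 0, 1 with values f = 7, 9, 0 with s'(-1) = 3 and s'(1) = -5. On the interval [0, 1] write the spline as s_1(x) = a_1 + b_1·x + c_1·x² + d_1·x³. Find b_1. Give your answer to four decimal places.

Put σ_i = s'' at the i-th knot. Here h = (1, 1) and Δ = (2, -9), so the interior equations h_(i-1)·σ_(i-1) + 2(h_(i-1)+h_i)·σ_i + h_i·σ_(i+1) = 6(Δ_i − Δ_(i-1)) read
  1·σ_0 + 4·σ_1 + 1·σ_2 = 6(Δ_1 - Δ_0) = -66
Clamped end conditions give two more equations: 2h_0·σ_0 + h_0·σ_1 = 6(Δ_0 - s'(-1)) = -6 and h_1·σ_1 + 2h_1·σ_2 = 6(s'(1) - Δ_1) = 24.
Hence σ_0 = 19/2, σ_1 = -25, σ_2 = 49/2.
On [0, 1], with s_1(x) = a_1 + b_1·x + c_1·x² + d_1·x³: c_1 = σ_1/2 = -25/2, d_1 = (σ_2 - σ_1)/(6h_1) = 33/4, b_1 = Δ_1 - h_1(2σ_1 + σ_2)/6 = -19/4.

-4.7500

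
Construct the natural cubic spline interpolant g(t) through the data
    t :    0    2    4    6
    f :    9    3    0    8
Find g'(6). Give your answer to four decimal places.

With M_i denoting the second derivative at x_i, h_i = 2, 2, 2, and Δ_i = (y_(i+1) − y_i)/h_i = -3, -3/2, 4:
  2·M_0 + 8·M_1 + 2·M_2 = 6(Δ_1 - Δ_0) = 9
  2·M_1 + 8·M_2 + 2·M_3 = 6(Δ_2 - Δ_1) = 33
Natural end conditions: M_0 = M_3 = 0.
Solving the tridiagonal system: M_0 = 0, M_1 = 1/10, M_2 = 41/10, M_3 = 0.
On [4, 6], g'(t) = b_2 + 2c_2·(t - 4) + 3d_2·(t - 4)² with b_2 = Δ_2 - h_2(2M_2 + M_3)/6 = 19/15, c_2 = M_2/2 = 41/20, d_2 = (M_3 - M_2)/(6h_2) = -41/120. So g'(6) = 161/30.

5.3667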